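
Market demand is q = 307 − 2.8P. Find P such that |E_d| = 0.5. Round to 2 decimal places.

Set −bP/(a − bP) = −0.5 ⇒ bP = 0.5(a − bP) ⇒ bP(1+0.5) = 0.5·a.
P = 0.5·307/(2.8·1.5) ≈ 36.55.

36.55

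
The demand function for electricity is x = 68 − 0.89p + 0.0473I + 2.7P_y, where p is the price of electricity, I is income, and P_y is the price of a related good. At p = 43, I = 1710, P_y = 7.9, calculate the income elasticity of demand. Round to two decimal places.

0.61

x = 68 − 0.89(43) + 0.0473(1710) + 2.7(7.9) = 68 − 38.27 + 80.883 + 21.33 = 131.943.
∂x/∂I = +0.0473, so E_I = 0.0473·(1710/131.943) ≈ 0.61.
E_I ∈ (0,1): normal good (necessity).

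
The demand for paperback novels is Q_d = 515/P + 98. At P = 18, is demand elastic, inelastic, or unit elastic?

At P = 18, Q_d = 126.6111.
dQ_d/dP = −515/P² = −1.5895.
Point elasticity E = (dQ_d/dP)·(P/Q_d) = -1.5895 × 18/126.6111 ≈ -0.226.
|E| ≈ 0.226 < 1, so demand is inelastic.

inelastic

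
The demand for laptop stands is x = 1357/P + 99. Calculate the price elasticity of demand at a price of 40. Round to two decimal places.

At P = 40, x = 132.925.
dx/dP = −1357/P² = −0.8481.
Point elasticity E = (dx/dP)·(P/x) = -0.8481 × 40/132.925 ≈ -0.26.
|E| < 1, so demand is inelastic at this price.

-0.26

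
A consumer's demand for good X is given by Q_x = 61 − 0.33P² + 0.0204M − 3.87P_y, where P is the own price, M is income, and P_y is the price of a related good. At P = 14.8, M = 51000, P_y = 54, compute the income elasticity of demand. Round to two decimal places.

1.27

First evaluate Q_x: 61 − 0.33(14.8)² + 0.0204(51000) − 3.87(54) = 61 − 72.2832 + 1040.4 − 208.98 = 820.1368.
∂Q_x/∂M = +0.0204, so E_I = 0.0204·(51000/820.1368) ≈ 1.27.
E_I > 1: normal good (luxury).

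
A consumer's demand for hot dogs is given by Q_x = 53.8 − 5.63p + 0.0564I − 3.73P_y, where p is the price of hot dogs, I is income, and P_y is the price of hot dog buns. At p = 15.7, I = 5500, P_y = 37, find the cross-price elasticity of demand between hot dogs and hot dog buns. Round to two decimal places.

Substituting, Q_x = 53.8 − 5.63(15.7) + 0.0564(5500) − 3.73(37) = 53.8 − 88.391 + 310.2 − 138.01 = 137.599.
∂Q_x/∂P_y = −3.73, so E_xy = -3.73·(37/137.599) ≈ -1.00.
E_xy < 0: the goods are complements.

-1.00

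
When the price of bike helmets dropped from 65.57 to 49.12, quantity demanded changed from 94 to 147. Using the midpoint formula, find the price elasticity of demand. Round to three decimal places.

%Δq = (147 − 94)/[(94 + 147)/2] = 53/120.5 ≈ 0.4398.
%Δp = (49.12 − 65.57)/[(65.57 + 49.12)/2] = -16.45/57.345 ≈ -0.2869.
Arc elasticity E = %Δq/%Δp ≈ 0.4398/-0.2869 ≈ -1.533.
|E| > 1: demand is elastic over this range.

-1.533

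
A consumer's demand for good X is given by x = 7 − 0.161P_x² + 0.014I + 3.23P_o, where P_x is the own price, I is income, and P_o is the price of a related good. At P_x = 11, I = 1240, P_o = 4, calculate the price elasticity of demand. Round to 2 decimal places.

x = 7 − 0.161(11)² + 0.014(1240) + 3.23(4) = 7 − 19.481 + 17.36 + 12.92 = 17.799.
∂x/∂P_x = −2·0.161·P_x = -3.542, so E_p = -3.542·(11/17.799) ≈ -2.19.
|E_p| > 1: demand is elastic.

-2.19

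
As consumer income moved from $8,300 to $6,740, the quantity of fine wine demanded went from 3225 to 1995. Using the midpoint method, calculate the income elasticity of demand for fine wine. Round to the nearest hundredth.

2.27

%ΔQ = (1995 − 3225)/[(3225+1995)/2] = -1230/2610 ≈ -0.4713.
%ΔY = (6,740 − 8,300)/[(8,300+6,740)/2] = -1560/7520 ≈ -0.2074.
E_I = %ΔQ/%ΔY ≈ 2.27.
E_I > 1: normal good (luxury).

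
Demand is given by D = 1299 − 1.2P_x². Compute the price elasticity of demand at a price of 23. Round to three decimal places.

At P_x = 23, D = 664.2.
dD/dP_x = −2·1.2·P_x = −55.2.
Point elasticity E = (dD/dP_x)·(P_x/D) = -55.2 × 23/664.2 ≈ -1.911.
|E| > 1, so demand is elastic at this price.

-1.911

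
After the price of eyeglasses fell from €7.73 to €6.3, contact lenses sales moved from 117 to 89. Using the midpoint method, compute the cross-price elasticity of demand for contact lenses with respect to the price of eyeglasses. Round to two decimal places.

%ΔQ_x = (89 − 117)/[(117+89)/2] = -28/103 ≈ -0.2718.
%ΔP_y = (6.3 − 7.73)/[(7.73+6.3)/2] ≈ -0.2038.
E_xy = -0.2718/-0.2038 ≈ 1.33.
E_xy > 0, so contact lenses and eyeglasses are substitutes.

1.33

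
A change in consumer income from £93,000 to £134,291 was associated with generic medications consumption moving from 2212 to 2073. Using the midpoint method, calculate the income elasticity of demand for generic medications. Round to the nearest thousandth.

-0.179

%ΔQ = (2073 − 2212)/[(2212+2073)/2] = -139/2142.5 ≈ -0.0649.
%ΔY = (134,291 − 93,000)/[(93,000+134,291)/2] = 41291/113645.5 ≈ 0.3633.
E_I = %ΔQ/%ΔY ≈ -0.179.
E_I < 0: inferior good.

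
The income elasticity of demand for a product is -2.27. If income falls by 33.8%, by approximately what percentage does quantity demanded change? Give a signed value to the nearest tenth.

%ΔQ ≈ E × %ΔI = (-2.27) × (-33.8%) ≈ 76.7%.

76.7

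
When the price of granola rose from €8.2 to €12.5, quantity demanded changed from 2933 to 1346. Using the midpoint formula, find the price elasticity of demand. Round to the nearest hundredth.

-1.79

%Δq = (1346 − 2933)/[(2933 + 1346)/2] = -1587/2139.5 ≈ -0.7418.
%ΔP = (12.5 − 8.2)/[(8.2 + 12.5)/2] = 4.3/10.35 ≈ 0.4155.
Arc elasticity E = %Δq/%ΔP ≈ -0.7418/0.4155 ≈ -1.79.
|E| > 1: demand is elastic over this range.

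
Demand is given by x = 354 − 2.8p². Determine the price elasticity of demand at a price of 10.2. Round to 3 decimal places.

-9.294

At p = 10.2, x = 62.688.
dx/dp = −2·2.8·p = −57.12.
Point elasticity E = (dx/dp)·(p/x) = -57.12 × 10.2/62.688 ≈ -9.294.
|E| > 1, so demand is elastic at this price.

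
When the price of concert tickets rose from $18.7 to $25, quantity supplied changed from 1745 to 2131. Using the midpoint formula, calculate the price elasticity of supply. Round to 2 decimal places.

0.69

%Δq = (2131 − 1745)/[(1745 + 2131)/2] = 386/1938 ≈ 0.1992.
%ΔP = (25 − 18.7)/[(18.7 + 25)/2] = 6.3/21.85 ≈ 0.2883.
Arc elasticity E = %Δq/%ΔP ≈ 0.1992/0.2883 ≈ 0.69.
|E| < 1: supply is inelastic over this range.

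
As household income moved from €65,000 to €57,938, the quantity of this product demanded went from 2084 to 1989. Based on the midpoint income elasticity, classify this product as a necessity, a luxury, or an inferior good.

necessity

%ΔQ = (1989 − 2084)/[(2084+1989)/2] = -95/2036.5 ≈ -0.0466.
%ΔM = (57,938 − 65,000)/[(65,000+57,938)/2] = -7062/61469 ≈ -0.1149.
E_I = %ΔQ/%ΔM ≈ 0.406.
E_I ∈ (0,1): normal good (necessity).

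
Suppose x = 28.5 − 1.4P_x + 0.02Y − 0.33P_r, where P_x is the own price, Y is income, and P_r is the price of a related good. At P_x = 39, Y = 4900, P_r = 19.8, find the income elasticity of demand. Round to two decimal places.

At the given point, x = 28.5 − 1.4(39) + 0.02(4900) − 0.33(19.8) = 28.5 − 54.6 + 98 − 6.534 = 65.366.
∂x/∂Y = +0.02, so E_I = 0.02·(4900/65.366) ≈ 1.50.
E_I > 1: normal good (luxury).

1.50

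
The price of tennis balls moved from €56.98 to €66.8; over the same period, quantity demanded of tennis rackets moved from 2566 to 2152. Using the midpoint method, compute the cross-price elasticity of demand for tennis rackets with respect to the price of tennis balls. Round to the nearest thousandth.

%ΔQ_x = (2152 − 2566)/[(2566+2152)/2] = -414/2359 ≈ -0.1755.
%ΔP_y = (66.8 − 56.98)/[(56.98+66.8)/2] ≈ 0.1587.
E_xy = -0.1755/0.1587 ≈ -1.106.
E_xy < 0, so tennis rackets and tennis balls are complements.

-1.106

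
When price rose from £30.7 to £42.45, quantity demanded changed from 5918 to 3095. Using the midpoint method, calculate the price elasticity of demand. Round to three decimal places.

%Δq = (3095 − 5918)/[(5918 + 3095)/2] = -2823/4506.5 ≈ -0.6264.
%ΔP = (42.45 − 30.7)/[(30.7 + 42.45)/2] = 11.75/36.575 ≈ 0.3213.
Arc elasticity E = %Δq/%ΔP ≈ -0.6264/0.3213 ≈ -1.950.
|E| > 1: demand is elastic over this range.

-1.950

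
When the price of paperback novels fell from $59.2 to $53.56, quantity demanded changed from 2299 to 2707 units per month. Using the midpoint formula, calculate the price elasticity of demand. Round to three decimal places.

-1.629

%ΔQ = (2707 − 2299)/[(2299 + 2707)/2] = 408/2503 ≈ 0.1630.
%Δp = (53.56 − 59.2)/[(59.2 + 53.56)/2] = -5.64/56.38 ≈ -0.1000.
Arc elasticity E = %ΔQ/%Δp ≈ 0.1630/-0.1000 ≈ -1.629.
|E| > 1: demand is elastic over this range.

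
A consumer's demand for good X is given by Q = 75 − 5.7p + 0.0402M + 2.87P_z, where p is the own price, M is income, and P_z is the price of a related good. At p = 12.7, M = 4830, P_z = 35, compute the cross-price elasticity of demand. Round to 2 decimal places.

Evaluating quantity at (p, M, P_z) gives Q = 75 − 5.7(12.7) + 0.0402(4830) + 2.87(35) = 75 − 72.39 + 194.166 + 100.45 = 297.226.
∂Q/∂P_z = +2.87, so E_xy = 2.87·(35/297.226) ≈ 0.34.
E_xy > 0: the goods are substitutes.

0.34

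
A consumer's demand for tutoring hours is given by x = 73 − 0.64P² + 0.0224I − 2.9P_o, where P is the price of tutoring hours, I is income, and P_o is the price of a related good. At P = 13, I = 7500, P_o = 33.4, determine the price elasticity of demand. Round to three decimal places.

-6.012

At the given point, x = 73 − 0.64(13)² + 0.0224(7500) − 2.9(33.4) = 73 − 108.16 + 168 − 96.86 = 35.98.
∂x/∂P = −2·0.64·P = -16.64, so E_p = -16.64·(13/35.98) ≈ -6.012.
|E_p| > 1: demand is elastic.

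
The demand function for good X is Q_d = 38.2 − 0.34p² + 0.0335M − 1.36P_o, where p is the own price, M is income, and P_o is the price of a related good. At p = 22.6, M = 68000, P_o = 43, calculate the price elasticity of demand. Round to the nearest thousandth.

Evaluating quantity at (p, M, P_o) gives Q_d = 38.2 − 0.34(22.6)² + 0.0335(68000) − 1.36(43) = 38.2 − 173.6584 + 2278 − 58.48 = 2084.0616.
∂Q_d/∂p = −2·0.34·p = -15.368, so E_p = -15.368·(22.6/2084.0616) ≈ -0.167.
|E_p| < 1: demand is inelastic.

-0.167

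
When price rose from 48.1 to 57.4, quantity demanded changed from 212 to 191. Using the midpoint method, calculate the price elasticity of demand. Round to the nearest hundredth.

%ΔQ = (191 − 212)/[(212 + 191)/2] = -21/201.5 ≈ -0.1042.
%Δp = (57.4 − 48.1)/[(48.1 + 57.4)/2] = 9.3/52.75 ≈ 0.1763.
Arc elasticity E = %ΔQ/%Δp ≈ -0.1042/0.1763 ≈ -0.59.
|E| < 1: demand is inelastic over this range.

-0.59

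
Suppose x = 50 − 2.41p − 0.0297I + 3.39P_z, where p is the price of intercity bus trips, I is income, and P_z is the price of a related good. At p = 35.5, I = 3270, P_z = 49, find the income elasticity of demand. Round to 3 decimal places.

-2.905

x = 50 − 2.41(35.5) − 0.0297(3270) + 3.39(49) = 50 − 85.555 − 97.119 + 166.11 = 33.436.
∂x/∂I = −0.0297, so E_I = -0.0297·(3270/33.436) ≈ -2.905.
E_I < 0: inferior good.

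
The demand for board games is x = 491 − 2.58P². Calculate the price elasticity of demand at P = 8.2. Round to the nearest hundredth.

-1.09

At P = 8.2, x = 317.5208.
dx/dP = −2·2.58·P = −42.312.
Point elasticity E = (dx/dP)·(P/x) = -42.312 × 8.2/317.5208 ≈ -1.09.
|E| > 1, so demand is elastic at this price.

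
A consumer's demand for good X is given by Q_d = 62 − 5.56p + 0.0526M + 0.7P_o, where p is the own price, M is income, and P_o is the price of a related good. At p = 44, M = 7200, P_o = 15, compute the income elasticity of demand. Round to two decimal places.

First evaluate Q_d: 62 − 5.56(44) + 0.0526(7200) + 0.7(15) = 62 − 244.64 + 378.72 + 10.5 = 206.58.
∂Q_d/∂M = +0.0526, so E_I = 0.0526·(7200/206.58) ≈ 1.83.
E_I > 1: normal good (luxury).

1.83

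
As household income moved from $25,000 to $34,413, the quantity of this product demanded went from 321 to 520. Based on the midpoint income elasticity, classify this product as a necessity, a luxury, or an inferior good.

%ΔQ = (520 − 321)/[(321+520)/2] = 199/420.5 ≈ 0.4732.
%ΔM = (34,413 − 25,000)/[(25,000+34,413)/2] = 9413/29706.5 ≈ 0.3169.
E_I = %ΔQ/%ΔM ≈ 1.494.
E_I > 1: normal good (luxury).

luxury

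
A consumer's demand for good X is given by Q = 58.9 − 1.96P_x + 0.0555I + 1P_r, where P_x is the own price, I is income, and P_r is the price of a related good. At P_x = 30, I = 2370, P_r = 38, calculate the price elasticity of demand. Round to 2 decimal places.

-0.35

Q = 58.9 − 1.96(30) + 0.0555(2370) + 1(38) = 58.9 − 58.8 + 131.535 + 38 = 169.635.
∂Q/∂P_x = −1.96, so E_p = (−1.96)·(30/169.635) ≈ -0.35.
|E_p| < 1: demand is inelastic.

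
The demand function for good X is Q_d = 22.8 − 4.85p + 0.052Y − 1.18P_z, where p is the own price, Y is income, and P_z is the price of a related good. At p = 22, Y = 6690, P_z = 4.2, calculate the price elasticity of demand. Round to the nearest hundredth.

-0.41

Q_d = 22.8 − 4.85(22) + 0.052(6690) − 1.18(4.2) = 22.8 − 106.7 + 347.88 − 4.956 = 259.024.
∂Q_d/∂p = −4.85, so E_p = (−4.85)·(22/259.024) ≈ -0.41.
|E_p| < 1: demand is inelastic.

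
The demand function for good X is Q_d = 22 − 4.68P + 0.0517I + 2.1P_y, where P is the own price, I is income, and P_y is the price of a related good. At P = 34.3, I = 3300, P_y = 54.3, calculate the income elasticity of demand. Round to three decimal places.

First evaluate Q_d: 22 − 4.68(34.3) + 0.0517(3300) + 2.1(54.3) = 22 − 160.524 + 170.61 + 114.03 = 146.116.
∂Q_d/∂I = +0.0517, so E_I = 0.0517·(3300/146.116) ≈ 1.168.
E_I > 1: normal good (luxury).

1.168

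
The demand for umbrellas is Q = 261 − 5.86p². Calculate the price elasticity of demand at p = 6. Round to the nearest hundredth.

-8.43

At p = 6, Q = 50.04.
dQ/dp = −2·5.86·p = −70.32.
Point elasticity E = (dQ/dp)·(p/Q) = -70.32 × 6/50.04 ≈ -8.43.
|E| > 1, so demand is elastic at this price.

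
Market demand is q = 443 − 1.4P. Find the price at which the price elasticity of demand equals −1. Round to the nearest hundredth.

158.21

For linear demand q = a − bP, E = −bP/(a − bP). |E| = 1 ⇒ bP = a − bP ⇒ P = a/(2b).
P = 443/(2·1.4) ≈ 158.21.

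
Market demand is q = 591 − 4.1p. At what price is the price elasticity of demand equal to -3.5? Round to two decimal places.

112.11

Set −bp/(a − bp) = −3.5 ⇒ bp = 3.5(a − bp) ⇒ bp(1+3.5) = 3.5·a.
p = 3.5·591/(4.1·4.5) ≈ 112.11.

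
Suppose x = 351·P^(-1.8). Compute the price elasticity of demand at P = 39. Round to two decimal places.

For a Cobb–Douglas (constant-elasticity) form x = A·P^α·…, the elasticity with respect to P equals the exponent α at every point.
Here the exponent on P is -1.8, so the price elasticity of demand is -1.80.

-1.80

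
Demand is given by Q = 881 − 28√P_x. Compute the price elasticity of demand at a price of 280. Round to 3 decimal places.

At P_x = 280, Q = 412.4704.
dQ/dP_x = −28/(2√P_x) = −28/(2·16.7332).
Point elasticity E = (dQ/dP_x)·(P_x/Q) = -0.8367 × 280/412.4704 ≈ -0.568.
|E| < 1, so demand is inelastic at this price.

-0.568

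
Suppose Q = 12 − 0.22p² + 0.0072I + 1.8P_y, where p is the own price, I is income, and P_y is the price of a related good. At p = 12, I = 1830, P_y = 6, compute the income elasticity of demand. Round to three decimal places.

3.067

At the given point, Q = 12 − 0.22(12)² + 0.0072(1830) + 1.8(6) = 12 − 31.68 + 13.176 + 10.8 = 4.296.
∂Q/∂I = +0.0072, so E_I = 0.0072·(1830/4.296) ≈ 3.067.
E_I > 1: normal good (luxury).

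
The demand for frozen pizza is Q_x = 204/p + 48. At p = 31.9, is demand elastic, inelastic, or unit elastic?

At p = 31.9, Q_x = 54.395.
dQ_x/dp = −204/p² = −0.2005.
Point elasticity E = (dQ_x/dp)·(p/Q_x) = -0.2005 × 31.9/54.395 ≈ -0.118.
|E| ≈ 0.118 < 1, so demand is inelastic.

inelastic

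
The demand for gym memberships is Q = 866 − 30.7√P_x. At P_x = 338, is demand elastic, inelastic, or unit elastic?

At P_x = 338, Q = 301.5874.
dQ/dP_x = −30.7/(2√P_x) = −30.7/(2·18.3848).
Point elasticity E = (dQ/dP_x)·(P_x/Q) = -0.8349 × 338/301.5874 ≈ -0.936.
|E| ≈ 0.936 < 1, so demand is inelastic.

inelastic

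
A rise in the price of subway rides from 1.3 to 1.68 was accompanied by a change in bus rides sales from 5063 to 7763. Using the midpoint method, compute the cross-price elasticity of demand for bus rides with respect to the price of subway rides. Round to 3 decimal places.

1.651

%ΔQ_x = (7763 − 5063)/[(5063+7763)/2] = 2700/6413 ≈ 0.4210.
%ΔP_y = (1.68 − 1.3)/[(1.3+1.68)/2] ≈ 0.2550.
E_xy = 0.4210/0.2550 ≈ 1.651.
E_xy > 0, so bus rides and subway rides are substitutes.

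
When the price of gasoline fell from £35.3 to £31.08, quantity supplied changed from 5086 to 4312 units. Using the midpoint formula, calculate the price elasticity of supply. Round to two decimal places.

%Δq = (4312 − 5086)/[(5086 + 4312)/2] = -774/4699 ≈ -0.1647.
%ΔP = (31.08 − 35.3)/[(35.3 + 31.08)/2] = -4.22/33.19 ≈ -0.1271.
Arc elasticity E = %Δq/%ΔP ≈ -0.1647/-0.1271 ≈ 1.30.
|E| > 1: supply is elastic over this range.

1.30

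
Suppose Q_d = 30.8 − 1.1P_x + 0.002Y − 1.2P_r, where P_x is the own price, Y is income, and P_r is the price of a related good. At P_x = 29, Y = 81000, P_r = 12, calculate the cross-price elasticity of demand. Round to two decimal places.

-0.10

Q_d = 30.8 − 1.1(29) + 0.002(81000) − 1.2(12) = 30.8 − 31.9 + 162 − 14.4 = 146.5.
∂Q_d/∂P_r = −1.2, so E_xy = -1.2·(12/146.5) ≈ -0.10.
E_xy < 0: the goods are complements.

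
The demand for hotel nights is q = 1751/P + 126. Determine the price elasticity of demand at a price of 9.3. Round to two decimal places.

-0.60

At P = 9.3, q = 314.2796.
dq/dP = −1751/P² = −20.2451.
Point elasticity E = (dq/dP)·(P/q) = -20.2451 × 9.3/314.2796 ≈ -0.60.
|E| < 1, so demand is inelastic at this price.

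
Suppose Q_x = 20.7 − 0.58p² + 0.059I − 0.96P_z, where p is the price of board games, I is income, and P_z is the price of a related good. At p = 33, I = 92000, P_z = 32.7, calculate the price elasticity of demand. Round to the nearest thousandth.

-0.264

Evaluating quantity at (p, I, P_z) gives Q_x = 20.7 − 0.58(33)² + 0.059(92000) − 0.96(32.7) = 20.7 − 631.62 + 5428 − 31.392 = 4785.688.
∂Q_x/∂p = −2·0.58·p = -38.28, so E_p = -38.28·(33/4785.688) ≈ -0.264.
|E_p| < 1: demand is inelastic.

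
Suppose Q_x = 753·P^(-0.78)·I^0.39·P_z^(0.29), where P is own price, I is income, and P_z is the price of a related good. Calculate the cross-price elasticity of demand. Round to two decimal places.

For a Cobb–Douglas (constant-elasticity) form Q_x = A·P_z^α·…, the elasticity with respect to P_z equals the exponent α at every point.
Here the exponent on P_z is 0.29, so the cross-price elasticity of demand is 0.29.

0.29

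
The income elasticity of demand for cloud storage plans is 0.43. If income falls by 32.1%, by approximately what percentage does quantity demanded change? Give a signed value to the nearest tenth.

-13.8

%ΔQ ≈ E × %ΔI = (0.43) × (-32.1%) ≈ -13.8%.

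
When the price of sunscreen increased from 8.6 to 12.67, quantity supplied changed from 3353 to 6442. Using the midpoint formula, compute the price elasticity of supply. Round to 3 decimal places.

%Δq = (6442 − 3353)/[(3353 + 6442)/2] = 3089/4897.5 ≈ 0.6307.
%ΔP = (12.67 − 8.6)/[(8.6 + 12.67)/2] = 4.07/10.635 ≈ 0.3827.
Arc elasticity E = %Δq/%ΔP ≈ 0.6307/0.3827 ≈ 1.648.
|E| > 1: supply is elastic over this range.

1.648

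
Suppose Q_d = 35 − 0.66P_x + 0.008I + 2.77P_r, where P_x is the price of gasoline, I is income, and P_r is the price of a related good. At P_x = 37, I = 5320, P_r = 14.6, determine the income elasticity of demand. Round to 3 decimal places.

0.455

Q_d = 35 − 0.66(37) + 0.008(5320) + 2.77(14.6) = 35 − 24.42 + 42.56 + 40.442 = 93.582.
∂Q_d/∂I = +0.008, so E_I = 0.008·(5320/93.582) ≈ 0.455.
E_I ∈ (0,1): normal good (necessity).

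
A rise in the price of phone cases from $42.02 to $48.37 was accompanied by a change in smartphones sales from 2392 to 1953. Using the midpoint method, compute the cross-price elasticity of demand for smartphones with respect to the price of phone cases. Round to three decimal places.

%ΔQ_x = (1953 − 2392)/[(2392+1953)/2] = -439/2172.5 ≈ -0.2021.
%ΔP_y = (48.37 − 42.02)/[(42.02+48.37)/2] ≈ 0.1405.
E_xy = -0.2021/0.1405 ≈ -1.438.
E_xy < 0, so smartphones and phone cases are complements.

-1.438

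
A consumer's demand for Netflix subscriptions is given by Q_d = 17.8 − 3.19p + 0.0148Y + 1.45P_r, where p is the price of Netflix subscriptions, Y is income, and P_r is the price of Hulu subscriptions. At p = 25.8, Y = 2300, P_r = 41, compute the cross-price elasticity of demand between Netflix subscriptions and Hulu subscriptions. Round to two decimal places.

Evaluating quantity at (p, Y, P_r) gives Q_d = 17.8 − 3.19(25.8) + 0.0148(2300) + 1.45(41) = 17.8 − 82.302 + 34.04 + 59.45 = 28.988.
∂Q_d/∂P_r = +1.45, so E_xy = 1.45·(41/28.988) ≈ 2.05.
E_xy > 0: the goods are substitutes.

2.05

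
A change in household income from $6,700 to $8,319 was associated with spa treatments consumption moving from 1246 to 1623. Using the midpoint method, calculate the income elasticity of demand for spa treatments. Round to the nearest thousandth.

1.219

%ΔQ = (1623 − 1246)/[(1246+1623)/2] = 377/1434.5 ≈ 0.2628.
%ΔM = (8,319 − 6,700)/[(6,700+8,319)/2] = 1619/7509.5 ≈ 0.2156.
E_I = %ΔQ/%ΔM ≈ 1.219.
E_I > 1: normal good (luxury).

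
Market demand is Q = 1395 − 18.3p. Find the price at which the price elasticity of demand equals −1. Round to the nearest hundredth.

For linear demand Q = a − bp, E = −bp/(a − bp). |E| = 1 ⇒ bp = a − bp ⇒ p = a/(2b).
p = 1395/(2·18.3) ≈ 38.11.

38.11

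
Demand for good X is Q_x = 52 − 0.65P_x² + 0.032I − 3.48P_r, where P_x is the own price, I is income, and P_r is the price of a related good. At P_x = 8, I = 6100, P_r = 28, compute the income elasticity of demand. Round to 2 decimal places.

First evaluate Q_x: 52 − 0.65(8)² + 0.032(6100) − 3.48(28) = 52 − 41.6 + 195.2 − 97.44 = 108.16.
∂Q_x/∂I = +0.032, so E_I = 0.032·(6100/108.16) ≈ 1.80.
E_I > 1: normal good (luxury).

1.80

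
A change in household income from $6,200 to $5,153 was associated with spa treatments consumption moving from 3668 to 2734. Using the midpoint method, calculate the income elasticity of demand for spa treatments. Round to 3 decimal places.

%ΔQ = (2734 − 3668)/[(3668+2734)/2] = -934/3201 ≈ -0.2918.
%ΔI = (5,153 − 6,200)/[(6,200+5,153)/2] = -1047/5676.5 ≈ -0.1844.
E_I = %ΔQ/%ΔI ≈ 1.582.
E_I > 1: normal good (luxury).

1.582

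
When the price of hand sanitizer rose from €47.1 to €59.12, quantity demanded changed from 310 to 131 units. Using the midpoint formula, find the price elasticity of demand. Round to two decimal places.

-3.59

%Δq = (131 − 310)/[(310 + 131)/2] = -179/220.5 ≈ -0.8118.
%ΔP = (59.12 − 47.1)/[(47.1 + 59.12)/2] = 12.02/53.11 ≈ 0.2263.
Arc elasticity E = %Δq/%ΔP ≈ -0.8118/0.2263 ≈ -3.59.
|E| > 1: demand is elastic over this range.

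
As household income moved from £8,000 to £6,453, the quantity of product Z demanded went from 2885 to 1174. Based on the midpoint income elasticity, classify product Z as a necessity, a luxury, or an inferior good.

luxury

%ΔQ = (1174 − 2885)/[(2885+1174)/2] = -1711/2029.5 ≈ -0.8431.
%ΔI = (6,453 − 8,000)/[(8,000+6,453)/2] = -1547/7226.5 ≈ -0.2141.
E_I = %ΔQ/%ΔI ≈ 3.938.
E_I > 1: normal good (luxury).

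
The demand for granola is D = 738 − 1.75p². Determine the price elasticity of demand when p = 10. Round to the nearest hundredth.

At p = 10, D = 563.
dD/dp = −2·1.75·p = −35.
Point elasticity E = (dD/dp)·(p/D) = -35 × 10/563 ≈ -0.62.
|E| < 1, so demand is inelastic at this price.

-0.62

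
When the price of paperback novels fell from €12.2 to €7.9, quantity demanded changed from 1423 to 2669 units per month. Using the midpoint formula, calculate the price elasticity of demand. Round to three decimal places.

-1.423

%Δq = (2669 − 1423)/[(1423 + 2669)/2] = 1246/2046 ≈ 0.6090.
%ΔP = (7.9 − 12.2)/[(12.2 + 7.9)/2] = -4.3/10.05 ≈ -0.4279.
Arc elasticity E = %Δq/%ΔP ≈ 0.6090/-0.4279 ≈ -1.423.
|E| > 1: demand is elastic over this range.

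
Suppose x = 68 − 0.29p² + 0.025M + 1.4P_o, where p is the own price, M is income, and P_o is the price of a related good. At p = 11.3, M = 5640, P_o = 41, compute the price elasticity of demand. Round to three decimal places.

-0.323

Substituting, x = 68 − 0.29(11.3)² + 0.025(5640) + 1.4(41) = 68 − 37.0301 + 141 + 57.4 = 229.3699.
∂x/∂p = −2·0.29·p = -6.554, so E_p = -6.554·(11.3/229.3699) ≈ -0.323.
|E_p| < 1: demand is inelastic.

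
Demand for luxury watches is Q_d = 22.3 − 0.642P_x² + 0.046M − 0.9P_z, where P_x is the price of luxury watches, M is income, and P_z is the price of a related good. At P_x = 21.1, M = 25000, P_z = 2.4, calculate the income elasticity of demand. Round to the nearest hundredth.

Q_d = 22.3 − 0.642(21.1)² + 0.046(25000) − 0.9(2.4) = 22.3 − 285.8248 + 1150 − 2.16 = 884.3152.
∂Q_d/∂M = +0.046, so E_I = 0.046·(25000/884.3152) ≈ 1.30.
E_I > 1: normal good (luxury).

1.30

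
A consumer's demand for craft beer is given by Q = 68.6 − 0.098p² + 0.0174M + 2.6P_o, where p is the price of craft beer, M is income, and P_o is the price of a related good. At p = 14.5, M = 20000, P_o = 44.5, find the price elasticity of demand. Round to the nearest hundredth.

Evaluating quantity at (p, M, P_o) gives Q = 68.6 − 0.098(14.5)² + 0.0174(20000) + 2.6(44.5) = 68.6 − 20.6045 + 348 + 115.7 = 511.6955.
∂Q/∂p = −2·0.098·p = -2.842, so E_p = -2.842·(14.5/511.6955) ≈ -0.08.
|E_p| < 1: demand is inelastic.

-0.08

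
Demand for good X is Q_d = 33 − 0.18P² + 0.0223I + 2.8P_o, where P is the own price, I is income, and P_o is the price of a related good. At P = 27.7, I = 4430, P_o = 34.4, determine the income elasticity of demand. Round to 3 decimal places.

1.098

Q_d = 33 − 0.18(27.7)² + 0.0223(4430) + 2.8(34.4) = 33 − 138.1122 + 98.789 + 96.32 = 89.9968.
∂Q_d/∂I = +0.0223, so E_I = 0.0223·(4430/89.9968) ≈ 1.098.
E_I > 1: normal good (luxury).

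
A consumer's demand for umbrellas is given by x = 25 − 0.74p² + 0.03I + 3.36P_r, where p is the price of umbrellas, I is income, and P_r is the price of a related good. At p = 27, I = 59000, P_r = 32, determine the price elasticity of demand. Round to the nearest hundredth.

-0.79

First evaluate x: 25 − 0.74(27)² + 0.03(59000) + 3.36(32) = 25 − 539.46 + 1770 + 107.52 = 1363.06.
∂x/∂p = −2·0.74·p = -39.96, so E_p = -39.96·(27/1363.06) ≈ -0.79.
|E_p| < 1: demand is inelastic.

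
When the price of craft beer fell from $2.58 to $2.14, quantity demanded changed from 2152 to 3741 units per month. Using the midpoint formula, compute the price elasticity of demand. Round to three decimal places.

-2.893

%ΔQ = (3741 − 2152)/[(2152 + 3741)/2] = 1589/2946.5 ≈ 0.5393.
%Δp = (2.14 − 2.58)/[(2.58 + 2.14)/2] = -0.44/2.36 ≈ -0.1864.
Arc elasticity E = %ΔQ/%Δp ≈ 0.5393/-0.1864 ≈ -2.893.
|E| > 1: demand is elastic over this range.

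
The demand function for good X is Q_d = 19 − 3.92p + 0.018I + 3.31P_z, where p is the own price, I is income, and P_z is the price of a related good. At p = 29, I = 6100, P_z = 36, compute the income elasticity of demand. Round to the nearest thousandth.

Q_d = 19 − 3.92(29) + 0.018(6100) + 3.31(36) = 19 − 113.68 + 109.8 + 119.16 = 134.28.
∂Q_d/∂I = +0.018, so E_I = 0.018·(6100/134.28) ≈ 0.818.
E_I ∈ (0,1): normal good (necessity).

0.818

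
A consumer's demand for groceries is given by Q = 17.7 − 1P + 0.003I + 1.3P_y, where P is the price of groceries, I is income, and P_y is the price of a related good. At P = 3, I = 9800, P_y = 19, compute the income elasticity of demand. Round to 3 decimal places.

At the given point, Q = 17.7 − 1(3) + 0.003(9800) + 1.3(19) = 17.7 − 3 + 29.4 + 24.7 = 68.8.
∂Q/∂I = +0.003, so E_I = 0.003·(9800/68.8) ≈ 0.427.
E_I ∈ (0,1): normal good (necessity).

0.427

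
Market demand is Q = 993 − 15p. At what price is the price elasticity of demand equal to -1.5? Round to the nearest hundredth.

39.72

Set −bp/(a − bp) = −1.5 ⇒ bp = 1.5(a − bp) ⇒ bp(1+1.5) = 1.5·a.
p = 1.5·993/(15·2.5) = 39.72.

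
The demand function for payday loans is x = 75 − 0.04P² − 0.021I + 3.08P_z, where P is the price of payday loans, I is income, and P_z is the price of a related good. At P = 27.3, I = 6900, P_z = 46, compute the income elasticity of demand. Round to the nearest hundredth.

Evaluating quantity at (P, I, P_z) gives x = 75 − 0.04(27.3)² − 0.021(6900) + 3.08(46) = 75 − 29.8116 − 144.9 + 141.68 = 41.9684.
∂x/∂I = −0.021, so E_I = -0.021·(6900/41.9684) ≈ -3.45.
E_I < 0: inferior good.

-3.45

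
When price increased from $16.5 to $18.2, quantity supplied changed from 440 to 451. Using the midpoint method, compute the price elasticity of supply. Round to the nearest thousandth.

0.252

%ΔQ = (451 − 440)/[(440 + 451)/2] = 11/445.5 ≈ 0.0247.
%Δp = (18.2 − 16.5)/[(16.5 + 18.2)/2] = 1.7/17.35 ≈ 0.0980.
Arc elasticity E = %ΔQ/%Δp ≈ 0.0247/0.0980 ≈ 0.252.
|E| < 1: supply is inelastic over this range.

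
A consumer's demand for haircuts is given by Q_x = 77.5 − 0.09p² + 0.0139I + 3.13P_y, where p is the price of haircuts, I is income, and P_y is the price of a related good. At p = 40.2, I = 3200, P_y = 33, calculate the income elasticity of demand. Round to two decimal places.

Evaluating quantity at (p, I, P_y) gives Q_x = 77.5 − 0.09(40.2)² + 0.0139(3200) + 3.13(33) = 77.5 − 145.4436 + 44.48 + 103.29 = 79.8264.
∂Q_x/∂I = +0.0139, so E_I = 0.0139·(3200/79.8264) ≈ 0.56.
E_I ∈ (0,1): normal good (necessity).

0.56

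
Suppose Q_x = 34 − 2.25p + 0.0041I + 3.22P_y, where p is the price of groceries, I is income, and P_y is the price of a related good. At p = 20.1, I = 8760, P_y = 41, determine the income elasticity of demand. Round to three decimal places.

At the given point, Q_x = 34 − 2.25(20.1) + 0.0041(8760) + 3.22(41) = 34 − 45.225 + 35.916 + 132.02 = 156.711.
∂Q_x/∂I = +0.0041, so E_I = 0.0041·(8760/156.711) ≈ 0.229.
E_I ∈ (0,1): normal good (necessity).

0.229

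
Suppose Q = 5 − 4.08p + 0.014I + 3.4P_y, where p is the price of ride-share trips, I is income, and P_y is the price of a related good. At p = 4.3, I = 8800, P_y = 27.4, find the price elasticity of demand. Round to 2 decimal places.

At the given point, Q = 5 − 4.08(4.3) + 0.014(8800) + 3.4(27.4) = 5 − 17.544 + 123.2 + 93.16 = 203.816.
∂Q/∂p = −4.08, so E_p = (−4.08)·(4.3/203.816) ≈ -0.09.
|E_p| < 1: demand is inelastic.

-0.09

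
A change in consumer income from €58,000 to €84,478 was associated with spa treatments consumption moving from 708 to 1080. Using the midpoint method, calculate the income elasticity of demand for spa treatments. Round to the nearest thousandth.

%ΔQ = (1080 − 708)/[(708+1080)/2] = 372/894 ≈ 0.4161.
%ΔY = (84,478 − 58,000)/[(58,000+84,478)/2] = 26478/71239 ≈ 0.3717.
E_I = %ΔQ/%ΔY ≈ 1.120.
E_I > 1: normal good (luxury).

1.120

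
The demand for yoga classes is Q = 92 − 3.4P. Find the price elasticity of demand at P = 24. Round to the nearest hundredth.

At P = 24, Q = 10.4.
dQ/dP = −3.4.
Point elasticity E = (dQ/dP)·(P/Q) = -3.4 × 24/10.4 ≈ -7.85.
|E| > 1, so demand is elastic at this price.

-7.85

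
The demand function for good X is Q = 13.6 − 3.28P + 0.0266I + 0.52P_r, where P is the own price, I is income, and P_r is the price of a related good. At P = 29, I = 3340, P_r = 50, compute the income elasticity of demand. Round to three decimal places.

2.666

Substituting, Q = 13.6 − 3.28(29) + 0.0266(3340) + 0.52(50) = 13.6 − 95.12 + 88.844 + 26 = 33.324.
∂Q/∂I = +0.0266, so E_I = 0.0266·(3340/33.324) ≈ 2.666.
E_I > 1: normal good (luxury).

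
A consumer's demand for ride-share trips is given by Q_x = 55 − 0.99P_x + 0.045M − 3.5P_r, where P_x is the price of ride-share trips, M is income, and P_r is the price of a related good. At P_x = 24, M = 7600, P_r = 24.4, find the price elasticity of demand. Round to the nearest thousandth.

First evaluate Q_x: 55 − 0.99(24) + 0.045(7600) − 3.5(24.4) = 55 − 23.76 + 342 − 85.4 = 287.84.
∂Q_x/∂P_x = −0.99, so E_p = (−0.99)·(24/287.84) ≈ -0.083.
|E_p| < 1: demand is inelastic.

-0.083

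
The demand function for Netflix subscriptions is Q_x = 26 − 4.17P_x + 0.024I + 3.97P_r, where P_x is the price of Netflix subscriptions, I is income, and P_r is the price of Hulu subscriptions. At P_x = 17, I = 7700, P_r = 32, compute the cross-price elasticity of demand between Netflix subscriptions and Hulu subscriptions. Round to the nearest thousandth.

0.476

Q_x = 26 − 4.17(17) + 0.024(7700) + 3.97(32) = 26 − 70.89 + 184.8 + 127.04 = 266.95.
∂Q_x/∂P_r = +3.97, so E_xy = 3.97·(32/266.95) ≈ 0.476.
E_xy > 0: the goods are substitutes.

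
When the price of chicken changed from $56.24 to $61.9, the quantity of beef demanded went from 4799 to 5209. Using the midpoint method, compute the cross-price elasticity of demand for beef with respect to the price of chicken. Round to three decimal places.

%ΔQ_x = (5209 − 4799)/[(4799+5209)/2] = 410/5004 ≈ 0.0819.
%ΔP_y = (61.9 − 56.24)/[(56.24+61.9)/2] ≈ 0.0958.
E_xy = 0.0819/0.0958 ≈ 0.855.
E_xy > 0, so beef and chicken are substitutes.

0.855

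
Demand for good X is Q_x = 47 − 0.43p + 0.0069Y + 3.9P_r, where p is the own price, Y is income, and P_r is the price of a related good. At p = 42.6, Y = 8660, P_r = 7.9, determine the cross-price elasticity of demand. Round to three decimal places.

0.258

Q_x = 47 − 0.43(42.6) + 0.0069(8660) + 3.9(7.9) = 47 − 18.318 + 59.754 + 30.81 = 119.246.
∂Q_x/∂P_r = +3.9, so E_xy = 3.9·(7.9/119.246) ≈ 0.258.
E_xy > 0: the goods are substitutes.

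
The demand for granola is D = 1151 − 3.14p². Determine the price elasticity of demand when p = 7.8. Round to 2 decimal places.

-0.40

At p = 7.8, D = 959.9624.
dD/dp = −2·3.14·p = −48.984.
Point elasticity E = (dD/dp)·(p/D) = -48.984 × 7.8/959.9624 ≈ -0.40.
|E| < 1, so demand is inelastic at this price.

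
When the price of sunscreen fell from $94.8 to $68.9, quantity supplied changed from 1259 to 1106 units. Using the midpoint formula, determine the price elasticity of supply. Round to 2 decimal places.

0.41

%Δq = (1106 − 1259)/[(1259 + 1106)/2] = -153/1182.5 ≈ -0.1294.
%ΔP = (68.9 − 94.8)/[(94.8 + 68.9)/2] = -25.9/81.85 ≈ -0.3164.
Arc elasticity E = %Δq/%ΔP ≈ -0.1294/-0.3164 ≈ 0.41.
|E| < 1: supply is inelastic over this range.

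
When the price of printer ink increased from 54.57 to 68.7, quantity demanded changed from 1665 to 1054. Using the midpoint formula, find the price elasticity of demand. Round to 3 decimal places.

%Δq = (1054 − 1665)/[(1665 + 1054)/2] = -611/1359.5 ≈ -0.4494.
%ΔP = (68.7 − 54.57)/[(54.57 + 68.7)/2] = 14.13/61.635 ≈ 0.2293.
Arc elasticity E = %Δq/%ΔP ≈ -0.4494/0.2293 ≈ -1.960.
|E| > 1: demand is elastic over this range.

-1.960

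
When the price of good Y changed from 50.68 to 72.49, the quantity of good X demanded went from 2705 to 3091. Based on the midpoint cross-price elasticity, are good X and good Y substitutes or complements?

%ΔQ_x = (3091 − 2705)/[(2705+3091)/2] = 386/2898 ≈ 0.1332.
%ΔP_y = (72.49 − 50.68)/[(50.68+72.49)/2] ≈ 0.3541.
E_xy = 0.1332/0.3541 ≈ 0.376.
E_xy > 0, so the goods are substitutes.

substitutes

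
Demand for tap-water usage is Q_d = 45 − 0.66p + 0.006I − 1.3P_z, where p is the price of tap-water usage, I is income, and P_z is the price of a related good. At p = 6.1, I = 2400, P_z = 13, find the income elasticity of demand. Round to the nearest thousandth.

0.374

Q_d = 45 − 0.66(6.1) + 0.006(2400) − 1.3(13) = 45 − 4.026 + 14.4 − 16.9 = 38.474.
∂Q_d/∂I = +0.006, so E_I = 0.006·(2400/38.474) ≈ 0.374.
E_I ∈ (0,1): normal good (necessity).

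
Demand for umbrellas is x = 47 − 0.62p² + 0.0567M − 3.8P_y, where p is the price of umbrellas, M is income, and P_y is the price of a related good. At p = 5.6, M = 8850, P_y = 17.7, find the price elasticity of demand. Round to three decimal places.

Evaluating quantity at (p, M, P_y) gives x = 47 − 0.62(5.6)² + 0.0567(8850) − 3.8(17.7) = 47 − 19.4432 + 501.795 − 67.26 = 462.0918.
∂x/∂p = −2·0.62·p = -6.944, so E_p = -6.944·(5.6/462.0918) ≈ -0.084.
|E_p| < 1: demand is inelastic.

-0.084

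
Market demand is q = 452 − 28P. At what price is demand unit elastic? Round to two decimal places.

8.07

For linear demand q = a − bP, E = −bP/(a − bP). |E| = 1 ⇒ bP = a − bP ⇒ P = a/(2b).
P = 452/(2·28) ≈ 8.07.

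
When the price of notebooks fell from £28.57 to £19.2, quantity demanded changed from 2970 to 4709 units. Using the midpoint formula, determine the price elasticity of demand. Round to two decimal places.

-1.15

%ΔQ = (4709 − 2970)/[(2970 + 4709)/2] = 1739/3839.5 ≈ 0.4529.
%Δp = (19.2 − 28.57)/[(28.57 + 19.2)/2] = -9.37/23.885 ≈ -0.3923.
Arc elasticity E = %ΔQ/%Δp ≈ 0.4529/-0.3923 ≈ -1.15.
|E| > 1: demand is elastic over this range.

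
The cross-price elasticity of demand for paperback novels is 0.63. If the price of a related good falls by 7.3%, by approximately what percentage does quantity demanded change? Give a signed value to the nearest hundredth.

-4.60

%ΔQ ≈ E × %ΔP_y = (0.63) × (-7.3%) ≈ -4.60%.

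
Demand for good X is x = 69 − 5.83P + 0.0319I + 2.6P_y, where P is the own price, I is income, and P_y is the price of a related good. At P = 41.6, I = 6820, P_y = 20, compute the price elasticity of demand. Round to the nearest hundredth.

-2.53

Substituting, x = 69 − 5.83(41.6) + 0.0319(6820) + 2.6(20) = 69 − 242.528 + 217.558 + 52 = 96.03.
∂x/∂P = −5.83, so E_p = (−5.83)·(41.6/96.03) ≈ -2.53.
|E_p| > 1: demand is elastic.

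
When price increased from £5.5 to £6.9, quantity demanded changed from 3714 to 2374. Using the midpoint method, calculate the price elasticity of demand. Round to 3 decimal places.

-1.950

%Δq = (2374 − 3714)/[(3714 + 2374)/2] = -1340/3044 ≈ -0.4402.
%ΔP = (6.9 − 5.5)/[(5.5 + 6.9)/2] = 1.4/6.2 ≈ 0.2258.
Arc elasticity E = %Δq/%ΔP ≈ -0.4402/0.2258 ≈ -1.950.
|E| > 1: demand is elastic over this range.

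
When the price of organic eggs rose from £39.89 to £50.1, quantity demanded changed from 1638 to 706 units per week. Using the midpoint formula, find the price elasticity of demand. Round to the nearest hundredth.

%Δq = (706 − 1638)/[(1638 + 706)/2] = -932/1172 ≈ -0.7952.
%ΔP = (50.1 − 39.89)/[(39.89 + 50.1)/2] = 10.21/44.995 ≈ 0.2269.
Arc elasticity E = %Δq/%ΔP ≈ -0.7952/0.2269 ≈ -3.50.
|E| > 1: demand is elastic over this range.

-3.50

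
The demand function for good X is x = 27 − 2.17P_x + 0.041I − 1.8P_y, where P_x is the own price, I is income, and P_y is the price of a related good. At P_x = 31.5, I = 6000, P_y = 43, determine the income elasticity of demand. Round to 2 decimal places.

1.93

x = 27 − 2.17(31.5) + 0.041(6000) − 1.8(43) = 27 − 68.355 + 246 − 77.4 = 127.245.
∂x/∂I = +0.041, so E_I = 0.041·(6000/127.245) ≈ 1.93.
E_I > 1: normal good (luxury).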